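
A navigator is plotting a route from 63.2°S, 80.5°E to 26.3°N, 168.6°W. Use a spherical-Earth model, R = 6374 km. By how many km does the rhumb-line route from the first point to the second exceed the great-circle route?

Great circle: cos σ = sin φ₁ sin φ₂ + cos φ₁ cos φ₂ cos Δλ,  σ = 2.1408 rad → d_gc = 13645.76 km
Rhumb line: Δψ = +1.9105, q = Δφ/Δψ = 0.8176, d_rh = R√(Δφ²+q²Δλ²) = 14173.31 km
Excess = 14173.31 − 13645.76 = 527.55 ≈ 528 km

528 km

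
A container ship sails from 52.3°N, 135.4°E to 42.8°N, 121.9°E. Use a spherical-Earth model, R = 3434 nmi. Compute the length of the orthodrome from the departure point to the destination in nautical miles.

786 nmi

cos σ = sin φ₁ sin φ₂ + cos φ₁ cos φ₂ cos Δλ
      = sin(52.30°)sin(42.80°) + cos(52.30°)cos(42.80°)cos(-13.50°) = 0.9739
σ = 13.122° → d = Rσ = 3434·0.22903 = 786 nmi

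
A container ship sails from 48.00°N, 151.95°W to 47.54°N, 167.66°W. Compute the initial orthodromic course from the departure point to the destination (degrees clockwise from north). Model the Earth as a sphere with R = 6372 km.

273.4°

θ = atan2( sin Δλ·cos φ₂ ,  cos φ₁ sin φ₂ − sin φ₁ cos φ₂ cos Δλ )
  = atan2(-0.1828, +0.0107) = 273.35°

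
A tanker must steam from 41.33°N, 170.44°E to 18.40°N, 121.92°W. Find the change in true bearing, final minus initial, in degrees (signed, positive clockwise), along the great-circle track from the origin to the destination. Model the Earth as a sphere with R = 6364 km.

+37.6°

At departure: θ₁ = atan2(sin Δλ cos φ₂, cos φ₁ sin φ₂ − sin φ₁ cos φ₂ cos Δλ) = 90.09°
At arrival: θ₂ = atan2(sin Δλ cos φ₁, −cos φ₂ sin φ₁ + sin φ₂ cos φ₁ cos Δλ) = 127.69°
Δθ = θ₂ − θ₁ = +37.6°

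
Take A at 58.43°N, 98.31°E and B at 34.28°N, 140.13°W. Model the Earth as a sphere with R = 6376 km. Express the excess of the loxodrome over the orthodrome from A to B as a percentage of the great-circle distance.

Great circle: σ = 1.3145 rad → d_gc = Rσ = 8381.5 km
Rhumb: Δφ = -0.4215, Δλ = +2.1216, Δψ = -0.6258, q = Δφ/Δψ = 0.6735 → d_rh = R√(Δφ²+q²Δλ²) = 9498.6 km
Excess = (9498.6 − 8381.5) / 8381.5 = 1117.1 / 8381.5 = 13.33% ≈ 13.3%

13.3%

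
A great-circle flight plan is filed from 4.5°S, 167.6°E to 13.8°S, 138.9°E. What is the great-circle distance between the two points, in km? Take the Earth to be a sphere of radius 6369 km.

3311 km

cos σ = sin φ₁ sin φ₂ + cos φ₁ cos φ₂ cos Δλ
      = sin(-4.50°)sin(-13.80°) + cos(-4.50°)cos(-13.80°)cos(-28.70°) = 0.8679
σ = 29.783° → d = Rσ = 6369·0.51981 = 3311 km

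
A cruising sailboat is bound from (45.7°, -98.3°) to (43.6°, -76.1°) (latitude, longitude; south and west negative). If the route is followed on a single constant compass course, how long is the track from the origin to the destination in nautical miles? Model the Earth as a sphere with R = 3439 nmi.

Rhumb course C = atan2(Δλ, Δψ) with Δψ = ln[tan(π/4+φ₂/2)/tan(π/4+φ₁/2)] = -0.0515, Δλ = +0.3875 → C = 97.58°
d = R·|Δφ| / |cos C| = 3439·0.03665 / 0.13183 = 956 nmi

956 nmi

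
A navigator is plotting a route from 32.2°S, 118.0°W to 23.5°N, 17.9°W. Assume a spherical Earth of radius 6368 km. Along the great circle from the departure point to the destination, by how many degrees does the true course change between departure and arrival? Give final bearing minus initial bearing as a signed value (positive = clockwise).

-11.7°

At departure: θ₁ = atan2(sin Δλ cos φ₂, cos φ₁ sin φ₂ − sin φ₁ cos φ₂ cos Δλ) = 74.42°
At arrival: θ₂ = atan2(sin Δλ cos φ₁, −cos φ₂ sin φ₁ + sin φ₂ cos φ₁ cos Δλ) = 62.73°
Δθ = θ₂ − θ₁ = -11.7°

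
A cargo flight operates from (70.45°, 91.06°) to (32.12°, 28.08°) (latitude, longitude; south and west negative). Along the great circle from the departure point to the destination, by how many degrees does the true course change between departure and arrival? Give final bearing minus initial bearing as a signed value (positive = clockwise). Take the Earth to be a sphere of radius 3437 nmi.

At departure: θ₁ = atan2(sin Δλ cos φ₂, cos φ₁ sin φ₂ − sin φ₁ cos φ₂ cos Δλ) = 256.25°
At arrival: θ₂ = atan2(sin Δλ cos φ₁, −cos φ₂ sin φ₁ + sin φ₂ cos φ₁ cos Δλ) = 202.57°
Δθ = θ₂ − θ₁ = -53.7°

-53.7°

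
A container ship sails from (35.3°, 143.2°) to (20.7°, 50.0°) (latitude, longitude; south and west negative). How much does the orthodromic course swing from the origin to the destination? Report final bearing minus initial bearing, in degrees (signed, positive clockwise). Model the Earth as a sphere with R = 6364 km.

-53.2°

Initial bearing θ₁ = atan2(sin Δλ cos φ₂, cos φ₁ sin φ₂ − sin φ₁ cos φ₂ cos Δλ) = 288.84°
Final bearing θ₂ = (initial bearing from the destination back to the start) + 180° = 235.66°
Δθ = θ₂ − θ₁ = -53.2°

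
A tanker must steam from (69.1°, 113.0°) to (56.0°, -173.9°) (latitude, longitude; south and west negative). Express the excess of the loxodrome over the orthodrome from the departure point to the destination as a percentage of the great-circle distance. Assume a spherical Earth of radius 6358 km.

5.7%

Great circle: σ = 0.5872 rad → d_gc = Rσ = 3733.6 km
Rhumb: Δφ = -0.2286, Δλ = +1.2758, Δψ = -0.5054, q = Δφ/Δψ = 0.4524 → d_rh = R√(Δφ²+q²Δλ²) = 3947.1 km
Excess = (3947.1 − 3733.6) / 3733.6 = 213.5 / 3733.6 = 5.72% ≈ 5.7%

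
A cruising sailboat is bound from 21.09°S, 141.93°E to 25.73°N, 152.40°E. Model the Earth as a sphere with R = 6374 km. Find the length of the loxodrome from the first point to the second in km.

Δψ = ln[tan(π/4+φ₂/2)/tan(π/4+φ₁/2)] = +0.8417;  Δφ = +0.8172 rad,  Δλ = +0.1827 rad
q = Δφ/Δψ = 0.9709
d = R·√(Δφ² + q²Δλ²) = 6374·0.83620 = 5330 km

5330 km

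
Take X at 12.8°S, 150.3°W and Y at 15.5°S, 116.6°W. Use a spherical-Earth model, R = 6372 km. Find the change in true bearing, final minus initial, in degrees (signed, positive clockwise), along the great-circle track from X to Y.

-8.5°

Initial bearing θ₁ = atan2(sin Δλ cos φ₂, cos φ₁ sin φ₂ − sin φ₁ cos φ₂ cos Δλ) = 98.82°
Final bearing θ₂ = (initial bearing from the destination back to the start) + 180° = 90.35°
Δθ = θ₂ − θ₁ = -8.5°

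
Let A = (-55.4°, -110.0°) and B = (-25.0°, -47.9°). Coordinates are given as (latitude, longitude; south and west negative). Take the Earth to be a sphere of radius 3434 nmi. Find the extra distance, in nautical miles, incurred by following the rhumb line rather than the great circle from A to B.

74 nmi

Great circle: cos σ = sin φ₁ sin φ₂ + cos φ₁ cos φ₂ cos Δλ,  σ = 0.9414 rad → d_gc = 3232.6 nmi
Rhumb line: Δψ = +0.7156, q = Δφ/Δψ = 0.7415, d_rh = R√(Δφ²+q²Δλ²) = 3306.9 nmi
Excess = 3306.9 − 3232.6 = 74.3 ≈ 74 nmi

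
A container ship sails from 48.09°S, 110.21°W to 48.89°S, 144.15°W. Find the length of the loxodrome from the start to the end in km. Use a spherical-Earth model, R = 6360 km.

2498 km

Δψ = ln[tan(π/4+φ₂/2)/tan(π/4+φ₁/2)] = -0.0211;  Δφ = -0.0140 rad,  Δλ = -0.5924 rad
q = Δφ/Δψ = 0.6627
d = R·√(Δφ² + q²Δλ²) = 6360·0.39283 = 2498 km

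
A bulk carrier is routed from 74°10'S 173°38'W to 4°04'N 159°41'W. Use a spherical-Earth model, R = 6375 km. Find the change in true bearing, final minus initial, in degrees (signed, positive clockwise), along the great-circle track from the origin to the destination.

-10.3°

Initial bearing θ₁ = atan2(sin Δλ cos φ₂, cos φ₁ sin φ₂ − sin φ₁ cos φ₂ cos Δλ) = 14.19°
Final bearing θ₂ = (initial bearing from the destination back to the start) + 180° = 3.85°
Δθ = θ₂ − θ₁ = -10.3°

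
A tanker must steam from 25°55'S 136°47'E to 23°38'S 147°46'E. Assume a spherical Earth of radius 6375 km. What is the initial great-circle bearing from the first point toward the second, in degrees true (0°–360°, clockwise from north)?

θ = atan2( sin Δλ·cos φ₂ ,  cos φ₁ sin φ₂ − sin φ₁ cos φ₂ cos Δλ )
  = atan2(+0.1745, +0.0325) = 79.45°

79.5°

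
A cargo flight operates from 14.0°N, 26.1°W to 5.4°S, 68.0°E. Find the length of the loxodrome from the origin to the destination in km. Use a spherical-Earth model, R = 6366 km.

Δψ = ln[tan(π/4+φ₂/2)/tan(π/4+φ₁/2)] = -0.3412;  Δφ = -0.3386 rad,  Δλ = +1.6424 rad
q = Δφ/Δψ = 0.9924
d = R·√(Δφ² + q²Δλ²) = 6366·1.66460 = 10597 km

10597 km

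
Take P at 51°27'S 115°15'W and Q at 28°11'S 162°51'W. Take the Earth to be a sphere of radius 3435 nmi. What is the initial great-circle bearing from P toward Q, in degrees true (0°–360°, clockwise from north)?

284.7°

θ = atan2( sin Δλ·cos φ₂ ,  cos φ₁ sin φ₂ − sin φ₁ cos φ₂ cos Δλ )
  = atan2(-0.6509, +0.1705) = 284.68°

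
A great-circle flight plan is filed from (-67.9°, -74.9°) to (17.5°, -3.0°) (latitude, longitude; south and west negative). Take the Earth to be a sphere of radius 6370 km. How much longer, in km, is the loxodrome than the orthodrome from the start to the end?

Great circle: cos σ = sin φ₁ sin φ₂ + cos φ₁ cos φ₂ cos Δλ,  σ = 1.7387 rad → d_gc = 11075.7 km
Rhumb line: Δψ = +1.9436, q = Δφ/Δψ = 0.7669, d_rh = R√(Δφ²+q²Δλ²) = 11301.6 km
Excess = 11301.6 − 11075.7 = 225.9 ≈ 226 km

226 km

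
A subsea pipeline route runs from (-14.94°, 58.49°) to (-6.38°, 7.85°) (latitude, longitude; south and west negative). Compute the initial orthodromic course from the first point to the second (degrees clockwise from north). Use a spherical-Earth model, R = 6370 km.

274.1°

θ = atan2( sin Δλ·cos φ₂ ,  cos φ₁ sin φ₂ − sin φ₁ cos φ₂ cos Δλ )
  = atan2(-0.7684, +0.0551) = 274.10°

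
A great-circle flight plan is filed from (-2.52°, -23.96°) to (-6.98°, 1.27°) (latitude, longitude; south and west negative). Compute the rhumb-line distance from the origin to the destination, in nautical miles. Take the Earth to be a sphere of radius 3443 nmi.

Δψ = ln[tan(π/4+φ₂/2)/tan(π/4+φ₁/2)] = -0.0781;  Δφ = -0.0778 rad,  Δλ = +0.4403 rad
q = Δφ/Δψ = 0.9963
d = R·√(Δφ² + q²Δλ²) = 3443·0.44557 = 1534 nmi

1534 nmi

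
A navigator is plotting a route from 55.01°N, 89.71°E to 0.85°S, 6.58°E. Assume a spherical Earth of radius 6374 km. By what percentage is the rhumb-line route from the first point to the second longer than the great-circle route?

Great circle: σ = 1.5143 rad → d_gc = Rσ = 9652.4 km
Rhumb: Δφ = -0.9749, Δλ = -1.4509, Δψ = -1.1694, q = Δφ/Δψ = 0.8337 → d_rh = R√(Δφ²+q²Δλ²) = 9902.8 km
Excess = (9902.8 − 9652.4) / 9652.4 = 250.4 / 9652.4 = 2.59% ≈ 2.6%

2.6%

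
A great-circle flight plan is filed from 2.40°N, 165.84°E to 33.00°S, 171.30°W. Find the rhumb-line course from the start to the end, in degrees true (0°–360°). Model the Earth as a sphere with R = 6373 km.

148.6°

Δψ = ln[tan(π/4+φ₂/2)/tan(π/4+φ₁/2)] = -0.6526
Δλ = +0.3990 rad (taken the short way round)
course = atan2(Δλ, Δψ) = 148.56°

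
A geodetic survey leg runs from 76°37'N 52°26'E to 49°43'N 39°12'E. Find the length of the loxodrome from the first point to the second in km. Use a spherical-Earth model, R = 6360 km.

3047 km

Δψ = ln[tan(π/4+φ₂/2)/tan(π/4+φ₁/2)] = -1.1398;  Δφ = -0.4695 rad,  Δλ = -0.2310 rad
q = Δφ/Δψ = 0.4119
d = R·√(Δφ² + q²Δλ²) = 6360·0.47904 = 3047 km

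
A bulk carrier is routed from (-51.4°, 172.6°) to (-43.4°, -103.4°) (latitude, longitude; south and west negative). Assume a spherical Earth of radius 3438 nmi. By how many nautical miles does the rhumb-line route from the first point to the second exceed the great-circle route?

Great circle: cos σ = sin φ₁ sin φ₂ + cos φ₁ cos φ₂ cos Δλ,  σ = 0.9467 rad → d_gc = 3254.8 nmi
Rhumb line: Δψ = +0.2068, q = Δφ/Δψ = 0.6750, d_rh = R√(Δφ²+q²Δλ²) = 3436.1 nmi
Excess = 3436.1 − 3254.8 = 181.3 ≈ 181 nmi

181 nmi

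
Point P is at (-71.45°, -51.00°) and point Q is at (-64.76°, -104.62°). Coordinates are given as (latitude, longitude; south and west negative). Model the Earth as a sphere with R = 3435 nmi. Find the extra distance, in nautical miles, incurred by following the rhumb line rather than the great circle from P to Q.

39 nmi

Great circle: cos σ = sin φ₁ sin φ₂ + cos φ₁ cos φ₂ cos Δλ,  σ = 0.3540 rad → d_gc = 1215.95 nmi
Rhumb line: Δψ = +0.3155, q = Δφ/Δψ = 0.3701, d_rh = R√(Δφ²+q²Δλ²) = 1255.38 nmi
Excess = 1255.38 − 1215.95 = 39.43 ≈ 39 nmi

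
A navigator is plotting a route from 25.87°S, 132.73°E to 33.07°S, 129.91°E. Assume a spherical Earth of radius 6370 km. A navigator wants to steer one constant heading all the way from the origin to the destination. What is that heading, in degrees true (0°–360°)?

Meridional parts: M(φ₁)=-0.4677, M(φ₂)=-0.6122 → ΔM = -0.1445;  Δλ = -0.0492 rad
tan C = Δλ / ΔM = +0.3406 → C = 198.81°

198.8°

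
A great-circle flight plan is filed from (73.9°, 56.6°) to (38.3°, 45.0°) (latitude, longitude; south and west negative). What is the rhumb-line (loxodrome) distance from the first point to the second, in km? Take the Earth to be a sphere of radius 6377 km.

4015 km

Rhumb course C = atan2(Δλ, Δψ) with Δψ = ln[tan(π/4+φ₂/2)/tan(π/4+φ₁/2)] = -1.2313, Δλ = -0.2025 → C = 189.34°
d = R·|Δφ| / |cos C| = 6377·0.62134 / 0.98675 = 4015 km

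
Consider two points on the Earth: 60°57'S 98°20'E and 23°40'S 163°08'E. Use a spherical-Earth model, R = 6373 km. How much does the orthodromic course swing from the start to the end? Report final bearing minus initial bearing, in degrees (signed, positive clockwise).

At departure: θ₁ = atan2(sin Δλ cos φ₂, cos φ₁ sin φ₂ − sin φ₁ cos φ₂ cos Δλ) = 80.01°
At arrival: θ₂ = atan2(sin Δλ cos φ₁, −cos φ₂ sin φ₁ + sin φ₂ cos φ₁ cos Δλ) = 31.47°
Δθ = θ₂ − θ₁ = -48.5°

-48.5°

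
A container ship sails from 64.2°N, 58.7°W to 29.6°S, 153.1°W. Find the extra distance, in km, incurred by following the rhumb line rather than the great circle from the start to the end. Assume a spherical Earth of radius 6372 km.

321 km

Great circle: cos σ = sin φ₁ sin φ₂ + cos φ₁ cos φ₂ cos Δλ,  σ = 2.0643 rad → d_gc = 13153.9 km
Rhumb line: Δψ = -2.0152, q = Δφ/Δψ = 0.8124, d_rh = R√(Δφ²+q²Δλ²) = 13474.6 km
Excess = 13474.6 − 13153.9 = 320.7 ≈ 321 km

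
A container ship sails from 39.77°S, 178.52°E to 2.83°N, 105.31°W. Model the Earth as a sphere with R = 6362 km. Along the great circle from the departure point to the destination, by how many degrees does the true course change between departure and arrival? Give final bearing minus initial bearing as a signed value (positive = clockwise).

At departure: θ₁ = atan2(sin Δλ cos φ₂, cos φ₁ sin φ₂ − sin φ₁ cos φ₂ cos Δλ) = 78.88°
At arrival: θ₂ = atan2(sin Δλ cos φ₁, −cos φ₂ sin φ₁ + sin φ₂ cos φ₁ cos Δλ) = 49.03°
Δθ = θ₂ − θ₁ = -29.8°

-29.8°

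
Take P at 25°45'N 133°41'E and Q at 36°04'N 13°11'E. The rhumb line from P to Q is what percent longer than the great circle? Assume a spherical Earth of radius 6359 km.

7.4%

Great circle: σ = 1.6848 rad → d_gc = Rσ = 10713.6 km
Rhumb: Δφ = +0.1801, Δλ = -2.1031, Δψ = +0.2104, q = Δφ/Δψ = 0.8560 → d_rh = R√(Δφ²+q²Δλ²) = 11505.0 km
Excess = (11505.0 − 10713.6) / 10713.6 = 791.4 / 10713.6 = 7.39% ≈ 7.4%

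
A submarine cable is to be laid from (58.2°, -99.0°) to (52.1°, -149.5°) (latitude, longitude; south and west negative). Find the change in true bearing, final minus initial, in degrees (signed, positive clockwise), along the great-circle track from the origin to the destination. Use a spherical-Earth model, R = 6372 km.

Initial bearing θ₁ = atan2(sin Δλ cos φ₂, cos φ₁ sin φ₂ − sin φ₁ cos φ₂ cos Δλ) = 280.02°
Final bearing θ₂ = (initial bearing from the destination back to the start) + 180° = 237.65°
Δθ = θ₂ − θ₁ = -42.4°

-42.4°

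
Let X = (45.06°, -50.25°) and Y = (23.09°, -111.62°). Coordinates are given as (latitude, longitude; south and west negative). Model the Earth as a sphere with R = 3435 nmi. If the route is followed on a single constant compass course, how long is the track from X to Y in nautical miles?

Rhumb course C = atan2(Δλ, Δψ) with Δψ = ln[tan(π/4+φ₂/2)/tan(π/4+φ₁/2)] = -0.4685, Δλ = -1.0711 → C = 246.38°
d = R·|Δφ| / |cos C| = 3435·0.38345 / 0.40073 = 3287 nmi

3287 nmi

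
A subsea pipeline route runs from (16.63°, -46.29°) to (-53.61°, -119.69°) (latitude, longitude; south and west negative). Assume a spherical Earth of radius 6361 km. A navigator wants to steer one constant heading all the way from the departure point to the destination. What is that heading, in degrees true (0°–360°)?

Δψ = ln[tan(π/4+φ₂/2)/tan(π/4+φ₁/2)] = -1.4071
Δλ = -1.2811 rad (taken the short way round)
course = atan2(Δλ, Δψ) = 222.32°

222.3°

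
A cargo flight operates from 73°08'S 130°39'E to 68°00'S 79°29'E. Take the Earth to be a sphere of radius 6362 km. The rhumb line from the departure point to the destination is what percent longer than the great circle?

Great circle: σ = 0.2996 rad → d_gc = Rσ = 1906.1 km
Rhumb: Δφ = +0.0896, Δλ = -0.8930, Δψ = +0.2708, q = Δφ/Δψ = 0.3308 → d_rh = R√(Δφ²+q²Δλ²) = 1964.0 km
Excess = (1964.0 − 1906.1) / 1906.1 = 57.9 / 1906.1 = 3.04% ≈ 3.0%

3.0%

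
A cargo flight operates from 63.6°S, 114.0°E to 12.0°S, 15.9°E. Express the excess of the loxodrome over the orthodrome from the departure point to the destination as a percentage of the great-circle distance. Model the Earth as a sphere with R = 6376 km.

Great circle: σ = 1.4455 rad → d_gc = Rσ = 9216.6 km
Rhumb: Δφ = +0.9006, Δλ = -1.7122, Δψ = +1.2391, q = Δφ/Δψ = 0.7268 → d_rh = R√(Δφ²+q²Δλ²) = 9794.2 km
Excess = (9794.2 − 9216.6) / 9216.6 = 577.6 / 9216.6 = 6.27% ≈ 6.3%

6.3%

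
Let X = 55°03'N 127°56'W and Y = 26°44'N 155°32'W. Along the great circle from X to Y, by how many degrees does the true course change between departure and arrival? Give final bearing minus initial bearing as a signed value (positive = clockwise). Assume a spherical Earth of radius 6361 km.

-18.8°

At departure: θ₁ = atan2(sin Δλ cos φ₂, cos φ₁ sin φ₂ − sin φ₁ cos φ₂ cos Δλ) = 226.62°
At arrival: θ₂ = atan2(sin Δλ cos φ₁, −cos φ₂ sin φ₁ + sin φ₂ cos φ₁ cos Δλ) = 207.79°
Δθ = θ₂ − θ₁ = -18.8°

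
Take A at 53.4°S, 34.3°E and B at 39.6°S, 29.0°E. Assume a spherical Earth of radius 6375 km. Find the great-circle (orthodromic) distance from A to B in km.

1587 km

cos σ = sin φ₁ sin φ₂ + cos φ₁ cos φ₂ cos Δλ
      = sin(-53.40°)sin(-39.60°) + cos(-53.40°)cos(-39.60°)cos(-5.30°) = 0.9692
σ = 14.264° → d = Rσ = 6375·0.24896 = 1587 km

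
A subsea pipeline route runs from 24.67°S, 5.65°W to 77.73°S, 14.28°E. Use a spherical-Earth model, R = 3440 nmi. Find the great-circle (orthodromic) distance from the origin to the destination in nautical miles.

3235 nmi

cos σ = sin φ₁ sin φ₂ + cos φ₁ cos φ₂ cos Δλ
      = sin(-24.67°)sin(-77.73°) + cos(-24.67°)cos(-77.73°)cos(19.93°) = 0.5894
σ = 53.885° → d = Rσ = 3440·0.94047 = 3235 nmi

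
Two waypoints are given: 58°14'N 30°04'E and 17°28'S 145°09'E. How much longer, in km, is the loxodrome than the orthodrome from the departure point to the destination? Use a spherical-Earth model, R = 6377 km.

Great circle: cos σ = sin φ₁ sin φ₂ + cos φ₁ cos φ₂ cos Δλ,  σ = 2.0579 rad → d_gc = 13123.3 km
Rhumb line: Δψ = -1.5666, q = Δφ/Δψ = 0.8434, d_rh = R√(Δφ²+q²Δλ²) = 13699.9 km
Excess = 13699.9 − 13123.3 = 576.6 ≈ 577 km

577 km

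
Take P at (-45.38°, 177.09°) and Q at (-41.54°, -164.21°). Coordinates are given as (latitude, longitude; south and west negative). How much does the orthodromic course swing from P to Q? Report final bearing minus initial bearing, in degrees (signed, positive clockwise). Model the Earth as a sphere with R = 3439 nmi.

At departure: θ₁ = atan2(sin Δλ cos φ₂, cos φ₁ sin φ₂ − sin φ₁ cos φ₂ cos Δλ) = 80.81°
At arrival: θ₂ = atan2(sin Δλ cos φ₁, −cos φ₂ sin φ₁ + sin φ₂ cos φ₁ cos Δλ) = 67.87°
Δθ = θ₂ − θ₁ = -12.9°

-12.9°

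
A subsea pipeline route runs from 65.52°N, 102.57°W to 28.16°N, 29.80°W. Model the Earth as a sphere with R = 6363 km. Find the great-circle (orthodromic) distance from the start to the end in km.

6382 km

Haversine: a = sin²(Δφ/2)+cos φ₁ cos φ₂ sin²(Δλ/2) = 0.23114;  σ = 2·atan2(√a,√(1−a))
σ = 57.471° → d = Rσ = 6363·1.00306 = 6382 km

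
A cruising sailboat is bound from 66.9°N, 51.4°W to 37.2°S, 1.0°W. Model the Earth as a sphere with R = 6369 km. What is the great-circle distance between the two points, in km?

12329 km

cos σ = sin φ₁ sin φ₂ + cos φ₁ cos φ₂ cos Δλ
      = sin(66.90°)sin(-37.20°) + cos(66.90°)cos(-37.20°)cos(50.40°) = -0.3569
σ = 110.911° → d = Rσ = 6369·1.93577 = 12329 km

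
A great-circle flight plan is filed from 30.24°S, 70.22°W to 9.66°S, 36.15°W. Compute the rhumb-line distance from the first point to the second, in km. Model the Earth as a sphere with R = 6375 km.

4215 km

Δψ = ln[tan(π/4+φ₂/2)/tan(π/4+φ₁/2)] = +0.3847;  Δφ = +0.3592 rad,  Δλ = +0.5946 rad
q = Δφ/Δψ = 0.9336
d = R·√(Δφ² + q²Δλ²) = 6375·0.66120 = 4215 km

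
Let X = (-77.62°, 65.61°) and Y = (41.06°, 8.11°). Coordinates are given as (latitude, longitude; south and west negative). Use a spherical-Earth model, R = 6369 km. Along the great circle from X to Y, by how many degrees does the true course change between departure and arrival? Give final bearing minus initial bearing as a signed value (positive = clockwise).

+37.3°

At departure: θ₁ = atan2(sin Δλ cos φ₂, cos φ₁ sin φ₂ − sin φ₁ cos φ₂ cos Δλ) = 310.15°
At arrival: θ₂ = atan2(sin Δλ cos φ₁, −cos φ₂ sin φ₁ + sin φ₂ cos φ₁ cos Δλ) = 347.45°
Δθ = θ₂ − θ₁ = +37.3°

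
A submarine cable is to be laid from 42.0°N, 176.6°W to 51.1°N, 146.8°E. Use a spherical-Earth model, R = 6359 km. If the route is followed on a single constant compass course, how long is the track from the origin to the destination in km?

2962 km

Δψ = ln[tan(π/4+φ₂/2)/tan(π/4+φ₁/2)] = +0.2317;  Δφ = +0.1588 rad,  Δλ = -0.6388 rad
q = Δφ/Δψ = 0.6854
d = R·√(Δφ² + q²Δλ²) = 6359·0.46573 = 2962 km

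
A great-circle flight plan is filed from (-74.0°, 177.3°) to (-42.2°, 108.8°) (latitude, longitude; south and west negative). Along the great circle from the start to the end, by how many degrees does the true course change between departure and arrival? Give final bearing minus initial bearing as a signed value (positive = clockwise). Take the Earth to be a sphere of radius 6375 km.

+62.0°

Initial bearing θ₁ = atan2(sin Δλ cos φ₂, cos φ₁ sin φ₂ − sin φ₁ cos φ₂ cos Δλ) = 276.28°
Final bearing θ₂ = (initial bearing from the destination back to the start) + 180° = 338.29°
Δθ = θ₂ − θ₁ = +62.0°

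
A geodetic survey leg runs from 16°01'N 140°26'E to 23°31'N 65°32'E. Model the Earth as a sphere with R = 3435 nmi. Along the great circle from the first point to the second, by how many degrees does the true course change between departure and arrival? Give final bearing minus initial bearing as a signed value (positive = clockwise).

-29.1°

At departure: θ₁ = atan2(sin Δλ cos φ₂, cos φ₁ sin φ₂ − sin φ₁ cos φ₂ cos Δλ) = 289.74°
At arrival: θ₂ = atan2(sin Δλ cos φ₁, −cos φ₂ sin φ₁ + sin φ₂ cos φ₁ cos Δλ) = 260.63°
Δθ = θ₂ − θ₁ = -29.1°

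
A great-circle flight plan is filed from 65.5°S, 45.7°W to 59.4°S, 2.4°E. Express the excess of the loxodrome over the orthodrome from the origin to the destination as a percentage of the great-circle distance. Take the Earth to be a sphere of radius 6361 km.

Great circle: σ = 0.3918 rad → d_gc = Rσ = 2492.3 km
Rhumb: Δφ = +0.1065, Δλ = +0.8395, Δψ = +0.2311, q = Δφ/Δψ = 0.4607 → d_rh = R√(Δφ²+q²Δλ²) = 2551.6 km
Excess = (2551.6 − 2492.3) / 2492.3 = 59.3 / 2492.3 = 2.38% ≈ 2.4%

2.4%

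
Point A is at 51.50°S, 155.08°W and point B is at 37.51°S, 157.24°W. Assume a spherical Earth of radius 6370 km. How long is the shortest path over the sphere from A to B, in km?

Haversine: a = sin²(Δφ/2)+cos φ₁ cos φ₂ sin²(Δλ/2) = 0.01501;  σ = 2·atan2(√a,√(1−a))
σ = 14.073° → d = Rσ = 6370·0.24562 = 1565 km

1565 km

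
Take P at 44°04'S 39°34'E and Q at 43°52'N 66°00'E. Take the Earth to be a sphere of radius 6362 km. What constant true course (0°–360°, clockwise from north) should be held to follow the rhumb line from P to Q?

Δψ = ln[tan(π/4+φ₂/2)/tan(π/4+φ₁/2)] = +1.7122
Δλ = +0.4613 rad (taken the short way round)
course = atan2(Δλ, Δψ) = 15.08°

15.1°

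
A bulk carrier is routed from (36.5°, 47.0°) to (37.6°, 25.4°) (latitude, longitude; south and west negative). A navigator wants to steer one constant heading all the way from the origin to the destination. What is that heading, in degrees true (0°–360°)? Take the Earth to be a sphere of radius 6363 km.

Meridional parts: M(φ₁)=+0.6851, M(φ₂)=+0.7092 → ΔM = +0.0241;  Δλ = -0.3770 rad
tan C = Δλ / ΔM = -15.6715 → C = 273.65°

273.7°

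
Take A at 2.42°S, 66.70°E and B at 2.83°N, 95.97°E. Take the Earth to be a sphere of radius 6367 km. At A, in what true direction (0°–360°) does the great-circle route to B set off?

80.0°

θ = atan2( sin Δλ·cos φ₂ ,  cos φ₁ sin φ₂ − sin φ₁ cos φ₂ cos Δλ )
  = atan2(+0.4883, +0.0861) = 80.00°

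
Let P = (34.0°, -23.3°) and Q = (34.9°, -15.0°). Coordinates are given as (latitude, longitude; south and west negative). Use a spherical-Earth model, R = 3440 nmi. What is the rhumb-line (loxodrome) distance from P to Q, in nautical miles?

414 nmi

Δψ = ln[tan(π/4+φ₂/2)/tan(π/4+φ₁/2)] = +0.0190;  Δφ = +0.0157 rad,  Δλ = +0.1449 rad
q = Δφ/Δψ = 0.8246
d = R·√(Δφ² + q²Δλ²) = 3440·0.12048 = 414 nmi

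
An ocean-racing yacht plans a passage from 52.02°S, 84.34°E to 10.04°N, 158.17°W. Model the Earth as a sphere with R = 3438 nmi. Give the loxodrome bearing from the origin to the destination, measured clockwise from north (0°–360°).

Δψ = ln[tan(π/4+φ₂/2)/tan(π/4+φ₁/2)] = +1.2429
Δλ = +2.0506 rad (taken the short way round)
course = atan2(Δλ, Δψ) = 58.78°

58.8°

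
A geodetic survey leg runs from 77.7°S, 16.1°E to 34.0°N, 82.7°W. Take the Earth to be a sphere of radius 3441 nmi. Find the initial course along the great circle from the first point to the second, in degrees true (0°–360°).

θ = atan2( sin Δλ·cos φ₂ ,  cos φ₁ sin φ₂ − sin φ₁ cos φ₂ cos Δλ )
  = atan2(-0.8193, -0.0048) = 269.66°

269.7°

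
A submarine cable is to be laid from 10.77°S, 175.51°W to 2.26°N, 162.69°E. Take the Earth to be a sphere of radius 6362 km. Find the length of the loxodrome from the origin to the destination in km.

2810 km

Δψ = ln[tan(π/4+φ₂/2)/tan(π/4+φ₁/2)] = +0.2285;  Δφ = +0.2274 rad,  Δλ = -0.3805 rad
q = Δφ/Δψ = 0.9951
d = R·√(Δφ² + q²Δλ²) = 6362·0.44166 = 2810 km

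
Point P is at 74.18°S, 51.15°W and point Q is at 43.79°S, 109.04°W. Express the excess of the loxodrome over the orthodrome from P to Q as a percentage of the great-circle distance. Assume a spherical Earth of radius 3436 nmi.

Great circle: σ = 0.6913 rad → d_gc = Rσ = 2375.3 nmi
Rhumb: Δφ = +0.5304, Δλ = -1.0104, Δψ = +1.1219, q = Δφ/Δψ = 0.4728 → d_rh = R√(Δφ²+q²Δλ²) = 2452.6 nmi
Excess = (2452.6 − 2375.3) / 2375.3 = 77.3 / 2375.3 = 3.254% ≈ 3.3%

3.3%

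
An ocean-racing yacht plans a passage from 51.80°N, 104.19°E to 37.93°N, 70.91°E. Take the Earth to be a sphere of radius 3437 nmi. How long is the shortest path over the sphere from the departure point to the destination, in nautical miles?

1621 nmi

Haversine: a = sin²(Δφ/2)+cos φ₁ cos φ₂ sin²(Δλ/2) = 0.05458;  σ = 2·atan2(√a,√(1−a))
σ = 27.020° → d = Rσ = 3437·0.47159 = 1621 nmi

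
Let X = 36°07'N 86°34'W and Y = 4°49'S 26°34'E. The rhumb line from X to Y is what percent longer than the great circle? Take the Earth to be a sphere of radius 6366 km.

Great circle: σ = 1.9452 rad → d_gc = Rσ = 12383.3 km
Rhumb: Δφ = -0.7144, Δλ = +1.9745, Δψ = -0.7610, q = Δφ/Δψ = 0.9388 → d_rh = R√(Δφ²+q²Δλ²) = 12647.3 km
Excess = (12647.3 − 12383.3) / 12383.3 = 264.0 / 12383.3 = 2.13% ≈ 2.1%

2.1%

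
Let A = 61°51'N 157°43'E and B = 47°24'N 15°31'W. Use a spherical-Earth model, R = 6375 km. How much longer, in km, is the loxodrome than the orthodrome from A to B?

Great circle: cos σ = sin φ₁ sin φ₂ + cos φ₁ cos φ₂ cos Δλ,  σ = 1.2325 rad → d_gc = 7857.0 km
Rhumb line: Δψ = -0.4415, q = Δφ/Δψ = 0.5712, d_rh = R√(Δφ²+q²Δλ²) = 11126.8 km
Excess = 11126.8 − 7857.0 = 3269.8 ≈ 3270 km

3270 km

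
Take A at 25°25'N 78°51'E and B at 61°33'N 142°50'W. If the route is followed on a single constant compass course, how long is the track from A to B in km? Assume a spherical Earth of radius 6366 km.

Rhumb course C = atan2(Δλ, Δψ) with Δψ = ln[tan(π/4+φ₂/2)/tan(π/4+φ₁/2)] = +0.9135, Δλ = +2.4141 → C = 69.27°
d = R·|Δφ| / |cos C| = 6366·0.63065 / 0.35390 = 11344 km

11344 km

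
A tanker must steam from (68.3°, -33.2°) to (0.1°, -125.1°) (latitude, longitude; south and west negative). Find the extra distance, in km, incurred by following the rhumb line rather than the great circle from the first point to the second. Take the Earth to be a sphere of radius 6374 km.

Great circle: cos σ = sin φ₁ sin φ₂ + cos φ₁ cos φ₂ cos Δλ,  σ = 1.5814 rad → d_gc = 10080.1 km
Rhumb line: Δψ = -1.6503, q = Δφ/Δψ = 0.7213, d_rh = R√(Δφ²+q²Δλ²) = 10580.3 km
Excess = 10580.3 − 10080.1 = 500.2 ≈ 500 km

500 km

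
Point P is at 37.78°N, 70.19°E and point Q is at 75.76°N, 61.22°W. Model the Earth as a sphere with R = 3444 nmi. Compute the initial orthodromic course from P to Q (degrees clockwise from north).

348.0°

θ = atan2( sin Δλ·cos φ₂ ,  cos φ₁ sin φ₂ − sin φ₁ cos φ₂ cos Δλ )
  = atan2(-0.1845, +0.8658) = 347.97°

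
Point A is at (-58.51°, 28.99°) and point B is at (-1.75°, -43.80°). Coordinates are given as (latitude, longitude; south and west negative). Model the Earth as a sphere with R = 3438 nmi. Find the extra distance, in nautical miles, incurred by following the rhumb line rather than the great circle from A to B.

Great circle: cos σ = sin φ₁ sin φ₂ + cos φ₁ cos φ₂ cos Δλ,  σ = 1.3893 rad → d_gc = 4776.4 nmi
Rhumb line: Δψ = +1.2355, q = Δφ/Δψ = 0.8018, d_rh = R√(Δφ²+q²Δλ²) = 4885.1 nmi
Excess = 4885.1 − 4776.4 = 108.7 ≈ 109 nmi

109 nmi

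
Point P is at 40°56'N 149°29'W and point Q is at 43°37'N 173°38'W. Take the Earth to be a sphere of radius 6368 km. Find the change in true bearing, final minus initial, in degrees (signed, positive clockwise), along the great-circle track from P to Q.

Initial bearing θ₁ = atan2(sin Δλ cos φ₂, cos φ₁ sin φ₂ − sin φ₁ cos φ₂ cos Δλ) = 286.61°
Final bearing θ₂ = (initial bearing from the destination back to the start) + 180° = 270.22°
Δθ = θ₂ − θ₁ = -16.4°

-16.4°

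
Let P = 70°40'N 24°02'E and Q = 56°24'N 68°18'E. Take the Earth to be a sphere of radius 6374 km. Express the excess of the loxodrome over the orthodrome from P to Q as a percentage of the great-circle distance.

2.0%

Great circle: σ = 0.4099 rad → d_gc = Rσ = 2612.9 km
Rhumb: Δφ = -0.2490, Δλ = +0.7726, Δψ = -0.5724, q = Δφ/Δψ = 0.4350 → d_rh = R√(Δφ²+q²Δλ²) = 2666.1 km
Excess = (2666.1 − 2612.9) / 2612.9 = 53.2 / 2612.9 = 2.04% ≈ 2.0%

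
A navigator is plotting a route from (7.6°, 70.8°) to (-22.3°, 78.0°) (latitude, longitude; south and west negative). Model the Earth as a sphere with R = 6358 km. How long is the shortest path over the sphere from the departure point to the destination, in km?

3409 km

cos σ = sin φ₁ sin φ₂ + cos φ₁ cos φ₂ cos Δλ
      = sin(7.60°)sin(-22.30°) + cos(7.60°)cos(-22.30°)cos(7.20°) = 0.8597
σ = 30.721° → d = Rσ = 6358·0.53618 = 3409 km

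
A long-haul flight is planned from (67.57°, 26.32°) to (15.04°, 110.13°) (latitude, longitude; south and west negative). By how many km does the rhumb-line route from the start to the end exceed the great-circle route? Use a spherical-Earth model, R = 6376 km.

Great circle: cos σ = sin φ₁ sin φ₂ + cos φ₁ cos φ₂ cos Δλ,  σ = 1.2874 rad → d_gc = 8208.6 km
Rhumb line: Δψ = -1.3525, q = Δφ/Δψ = 0.6779, d_rh = R√(Δφ²+q²Δλ²) = 8610.5 km
Excess = 8610.5 − 8208.6 = 401.9 ≈ 402 km

402 km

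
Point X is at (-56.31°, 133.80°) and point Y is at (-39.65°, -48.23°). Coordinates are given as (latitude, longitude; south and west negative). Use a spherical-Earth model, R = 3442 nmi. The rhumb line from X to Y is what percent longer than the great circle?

41.4%

Great circle: σ = 1.4665 rad → d_gc = Rσ = 5047.7 nmi
Rhumb: Δφ = +0.2908, Δλ = +3.1062, Δψ = +0.4398, q = Δφ/Δψ = 0.6611 → d_rh = R√(Δφ²+q²Δλ²) = 7138.9 nmi
Excess = (7138.9 − 5047.7) / 5047.7 = 2091.2 / 5047.7 = 41.43% ≈ 41.4%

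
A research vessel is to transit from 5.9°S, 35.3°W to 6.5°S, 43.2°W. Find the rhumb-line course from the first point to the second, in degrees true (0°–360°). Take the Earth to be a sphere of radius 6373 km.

Meridional parts: M(φ₁)=-0.1032, M(φ₂)=-0.1137 → ΔM = -0.0105;  Δλ = -0.1379 rad
tan C = Δλ / ΔM = +13.0896 → C = 265.63°

265.6°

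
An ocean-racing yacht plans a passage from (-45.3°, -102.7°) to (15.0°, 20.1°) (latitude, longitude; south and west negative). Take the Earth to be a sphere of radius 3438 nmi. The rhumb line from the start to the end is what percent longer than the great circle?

3.0%

Great circle: σ = 2.1556 rad → d_gc = Rσ = 7410.9 nmi
Rhumb: Δφ = +1.0524, Δλ = +2.1433, Δψ = +1.1536, q = Δφ/Δψ = 0.9123 → d_rh = R√(Δφ²+q²Δλ²) = 7634.0 nmi
Excess = (7634.0 − 7410.9) / 7410.9 = 223.1 / 7410.9 = 3.01% ≈ 3.0%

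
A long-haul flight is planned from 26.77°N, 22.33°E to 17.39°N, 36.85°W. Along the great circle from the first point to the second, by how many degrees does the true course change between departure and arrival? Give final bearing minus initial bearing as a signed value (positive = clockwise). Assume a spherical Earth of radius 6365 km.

-24.2°

At departure: θ₁ = atan2(sin Δλ cos φ₂, cos φ₁ sin φ₂ − sin φ₁ cos φ₂ cos Δλ) = 273.26°
At arrival: θ₂ = atan2(sin Δλ cos φ₁, −cos φ₂ sin φ₁ + sin φ₂ cos φ₁ cos Δλ) = 249.08°
Δθ = θ₂ − θ₁ = -24.2°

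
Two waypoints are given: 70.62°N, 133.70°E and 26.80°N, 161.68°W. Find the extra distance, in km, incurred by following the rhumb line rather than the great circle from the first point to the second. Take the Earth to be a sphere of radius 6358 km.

210 km

Great circle: cos σ = sin φ₁ sin φ₂ + cos φ₁ cos φ₂ cos Δλ,  σ = 0.9857 rad → d_gc = 6267.1 km
Rhumb line: Δψ = -1.2817, q = Δφ/Δψ = 0.5967, d_rh = R√(Δφ²+q²Δλ²) = 6477.1 km
Excess = 6477.1 − 6267.1 = 210.0 ≈ 210 km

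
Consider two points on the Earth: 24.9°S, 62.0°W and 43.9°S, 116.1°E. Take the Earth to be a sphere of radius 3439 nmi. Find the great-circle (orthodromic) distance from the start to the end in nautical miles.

cos σ = sin φ₁ sin φ₂ + cos φ₁ cos φ₂ cos Δλ
      = sin(-24.90°)sin(-43.90°) + cos(-24.90°)cos(-43.90°)cos(178.10°) = -0.3613
σ = 111.178° → d = Rσ = 3439·1.94042 = 6673 nmi

6673 nmi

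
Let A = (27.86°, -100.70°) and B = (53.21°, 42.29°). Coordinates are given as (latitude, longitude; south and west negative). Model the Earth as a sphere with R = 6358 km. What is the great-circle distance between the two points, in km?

10296 km

cos σ = sin φ₁ sin φ₂ + cos φ₁ cos φ₂ cos Δλ
      = sin(27.86°)sin(53.21°) + cos(27.86°)cos(53.21°)cos(142.99°) = -0.0486
σ = 92.783° → d = Rσ = 6358·1.61937 = 10296 km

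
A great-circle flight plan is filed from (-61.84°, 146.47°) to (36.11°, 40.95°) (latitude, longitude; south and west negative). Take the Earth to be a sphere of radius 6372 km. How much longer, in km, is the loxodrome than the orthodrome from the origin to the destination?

329 km

Great circle: cos σ = sin φ₁ sin φ₂ + cos φ₁ cos φ₂ cos Δλ,  σ = 2.2416 rad → d_gc = 14283.33 km
Rhumb line: Δψ = +2.0597, q = Δφ/Δψ = 0.8300, d_rh = R√(Δφ²+q²Δλ²) = 14612.78 km
Excess = 14612.78 − 14283.33 = 329.45 ≈ 329 km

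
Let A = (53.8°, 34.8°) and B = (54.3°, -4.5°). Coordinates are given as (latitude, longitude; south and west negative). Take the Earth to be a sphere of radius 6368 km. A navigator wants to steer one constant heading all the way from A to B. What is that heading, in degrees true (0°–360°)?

Meridional parts: M(φ₁)=+1.1183, M(φ₂)=+1.1331 → ΔM = +0.0149;  Δλ = -0.6859 rad
tan C = Δλ / ΔM = -46.1437 → C = 271.24°

271.2°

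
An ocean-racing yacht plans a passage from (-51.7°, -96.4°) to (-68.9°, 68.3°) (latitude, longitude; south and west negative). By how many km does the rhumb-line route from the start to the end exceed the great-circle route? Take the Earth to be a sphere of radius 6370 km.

2482 km

Great circle: cos σ = sin φ₁ sin φ₂ + cos φ₁ cos φ₂ cos Δλ,  σ = 1.0275 rad → d_gc = 6545.26 km
Rhumb line: Δψ = -0.6230, q = Δφ/Δψ = 0.4818, d_rh = R√(Δφ²+q²Δλ²) = 9027.75 km
Excess = 9027.75 − 6545.26 = 2482.49 ≈ 2482 km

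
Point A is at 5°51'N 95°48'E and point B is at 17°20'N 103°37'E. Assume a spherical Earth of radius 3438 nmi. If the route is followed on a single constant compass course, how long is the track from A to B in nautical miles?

Δψ = ln[tan(π/4+φ₂/2)/tan(π/4+φ₁/2)] = +0.2050;  Δφ = +0.2004 rad,  Δλ = +0.1364 rad
q = Δφ/Δψ = 0.9778
d = R·√(Δφ² + q²Δλ²) = 3438·0.24076 = 828 nmi

828 nmi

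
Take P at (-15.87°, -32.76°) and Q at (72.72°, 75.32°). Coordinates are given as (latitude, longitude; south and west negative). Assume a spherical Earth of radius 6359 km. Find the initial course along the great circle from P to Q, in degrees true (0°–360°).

17.5°

N = sin Δλ·cos φ₂ = +0.2824;  D = cos φ₁ sin φ₂ − sin φ₁ cos φ₂ cos Δλ = +0.8933
initial course = atan2(N, D) = 17.54°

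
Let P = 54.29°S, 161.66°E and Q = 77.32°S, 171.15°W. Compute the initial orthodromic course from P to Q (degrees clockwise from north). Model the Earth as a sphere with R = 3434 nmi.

N = sin Δλ·cos φ₂ = +0.1003;  D = cos φ₁ sin φ₂ − sin φ₁ cos φ₂ cos Δλ = -0.4109
initial course = atan2(N, D) = 166.28°

166.3°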